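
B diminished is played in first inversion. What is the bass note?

D

In first inversion the third is lowest. For B diminished (B–D–F) that is D.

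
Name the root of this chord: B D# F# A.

The distinct letter names are B, D#, F#, A. Arranged as a stack of thirds they read B–D#–F#–A, so B is the root (a B dominant seventh chord).

B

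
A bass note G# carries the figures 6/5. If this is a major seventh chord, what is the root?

The figures 6/5 mean the third of the chord is in the bass. If G# is the third of a major seventh chord, the root is E (chord tones E–G#–B–D#).

E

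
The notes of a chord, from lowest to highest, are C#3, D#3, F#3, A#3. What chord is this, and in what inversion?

Reducing to letter names: C#, D#, F#, A#. These stack in thirds as D#–F#–A#–C# — a D# minor seventh chord.
With the seventh (C#) in the bass, the chord is in third inversion (figured bass 4/2).

D# minor seventh, third inversion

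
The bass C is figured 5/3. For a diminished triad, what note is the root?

The figures 5/3 mean the root of the chord is in the bass. If C is the root of a diminished triad, the root is C (chord tones C–Eb–Gb).

C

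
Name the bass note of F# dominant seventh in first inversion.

In first inversion the third is lowest. For F# dominant seventh (F#–A#–C#–E) that is A#.

A#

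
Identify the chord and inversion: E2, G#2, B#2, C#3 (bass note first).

C# minor-major seventh, first inversion

The pitch classes E, G#, B#, C# arrange in thirds as C#–E–G#–B#: a C# minor-major seventh chord.
With the third (E) in the bass, the chord is in first inversion (figured bass 6/5).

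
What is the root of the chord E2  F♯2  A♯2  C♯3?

F#

E, F#, A#, C# are the tones of an F# dominant seventh chord (F#–A#–C#–E), making F# the root.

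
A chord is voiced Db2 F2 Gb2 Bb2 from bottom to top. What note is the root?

Db, F, Gb, Bb are the tones of a Gb major seventh chord (Gb–Bb–Db–F), making Gb the root.

Gb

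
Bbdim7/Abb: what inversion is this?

third inversion

Bbdim7/Abb means Bb diminished seventh with Abb in the bass. Abb is the seventh of Bb diminished seventh (Bb–Db–Fb–Abb), so this is third inversion.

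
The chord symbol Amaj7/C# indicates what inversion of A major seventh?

first inversion

Amaj7/C# means A major seventh with C# in the bass. C# is the third of A major seventh (A–C#–E–G#), so this is first inversion.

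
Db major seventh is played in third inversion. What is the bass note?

Db major seventh is Db–F–Ab–C. Third inversion places the seventh in the bass: C.

C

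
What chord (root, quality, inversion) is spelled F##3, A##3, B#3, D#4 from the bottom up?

The pitch classes F##, A##, B#, D# arrange in thirds as B#–D#–F##–A##: a B# minor-major seventh chord.
With the fifth (F##) in the bass, the chord is in second inversion (figured bass 4/3).

B# minor-major seventh, second inversion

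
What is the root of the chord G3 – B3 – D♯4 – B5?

G, B, D# are the tones of a G augmented triad (G–B–D#), making G the root.

G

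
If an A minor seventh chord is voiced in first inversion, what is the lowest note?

The third of A minor seventh (A–C–E–G) is C; that is the bass in first inversion.

C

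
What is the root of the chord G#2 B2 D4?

G#

Reordering G#, B, D into stacked thirds gives G#–B–D; the bottom of that stack, G#, is the root.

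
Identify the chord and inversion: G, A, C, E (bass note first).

A minor seventh, third inversion

The pitch classes G, A, C, E arrange in thirds as A–C–E–G: an A minor seventh chord.
The lowest note is G, the seventh of the chord, so this is third inversion (figured bass 4/2).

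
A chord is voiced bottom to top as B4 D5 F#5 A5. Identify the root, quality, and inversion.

Reducing to letter names: B, D, F#, A. These stack in thirds as B–D–F#–A — a B minor seventh chord.
B is the root of B minor seventh; root in the bass means root position (figured bass 7).

B minor seventh, root position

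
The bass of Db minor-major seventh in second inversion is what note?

Ab

In second inversion the fifth is lowest. For Db minor-major seventh (Db–Fb–Ab–C) that is Ab.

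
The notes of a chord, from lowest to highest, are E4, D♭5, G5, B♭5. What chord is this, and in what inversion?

The distinct note names are E, Db, G, Bb. Stacked in thirds they read E–G–Bb–Db, which is a diminished seventh chord on E.
The lowest note is E, the root of the chord, so this is root position (figured bass 7).

E diminished seventh, root position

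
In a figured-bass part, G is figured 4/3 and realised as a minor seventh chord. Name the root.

C

The figures 4/3 mean the fifth of the chord is in the bass. If G is the fifth of a minor seventh chord, the root is C (chord tones C–Eb–G–Bb).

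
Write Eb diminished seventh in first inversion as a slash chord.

Ebdim7/Gb

First inversion of Eb diminished seventh has the third (Gb) in the bass. As a slash chord: Ebdim7/Gb.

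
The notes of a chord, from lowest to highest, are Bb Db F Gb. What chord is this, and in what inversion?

Gb major seventh, first inversion

The pitch classes Bb, Db, F, Gb arrange in thirds as Gb–Bb–Db–F: a Gb major seventh chord.
The lowest note is Bb, the third of the chord, so this is first inversion (figured bass 6/5).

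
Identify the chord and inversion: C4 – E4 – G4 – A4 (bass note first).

A minor seventh, first inversion

Reducing to letter names: C, E, G, A. These stack in thirds as A–C–E–G — an A minor seventh chord.
The lowest note is C, the third of the chord, so this is first inversion (figured bass 6/5).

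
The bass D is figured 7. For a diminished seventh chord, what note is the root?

The figures 7 mean the root of the chord is in the bass. If D is the root of a diminished seventh chord, the root is D (chord tones D–F–Ab–Cb).

D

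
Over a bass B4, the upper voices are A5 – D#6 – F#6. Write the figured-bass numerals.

The notes B, A, D#, F# stack in thirds as B–D#–F#–A — a B dominant seventh chord. The bass B is the root, so this is root position: figured 7.

7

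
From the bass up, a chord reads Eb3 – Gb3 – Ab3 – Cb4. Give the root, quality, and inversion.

The distinct note names are Eb, Gb, Ab, Cb. Stacked in thirds they read Ab–Cb–Eb–Gb, which is a minor seventh chord on Ab.
Eb is the fifth of Ab minor seventh; fifth in the bass means second inversion (figured bass 4/3).

Ab minor seventh, second inversion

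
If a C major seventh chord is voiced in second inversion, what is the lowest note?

G

C major seventh is C–E–G–B. Second inversion places the fifth in the bass: G.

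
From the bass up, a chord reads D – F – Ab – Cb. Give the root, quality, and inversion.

D diminished seventh, root position

The distinct note names are D, F, Ab, Cb. Stacked in thirds they read D–F–Ab–Cb, which is a diminished seventh chord on D.
With the root (D) in the bass, the chord is in root position (figured bass 7).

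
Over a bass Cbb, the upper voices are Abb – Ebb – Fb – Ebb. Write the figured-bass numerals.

The notes Cbb, Abb, Ebb, Fb stack in thirds as Fb–Abb–Cbb–Ebb — an Fb half-diminished seventh chord. The bass Cbb is the fifth, so this is second inversion: figured 4/3.

4/3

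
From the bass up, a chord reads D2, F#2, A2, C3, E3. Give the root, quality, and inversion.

D dominant ninth, root position

The pitch classes D, F#, A, C, E arrange in thirds as D–F#–A–C–E: a D dominant ninth chord.
D is the root of D dominant ninth; root in the bass means root position.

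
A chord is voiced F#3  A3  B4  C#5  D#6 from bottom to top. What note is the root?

B

The distinct letter names are F#, A, B, C#, D#. Arranged as a stack of thirds they read B–D#–F#–A–C#, so B is the root (a B dominant ninth chord).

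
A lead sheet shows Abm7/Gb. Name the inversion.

third inversion

Abm7/Gb means Ab minor seventh with Gb in the bass. Gb is the seventh of Ab minor seventh (Ab–Cb–Eb–Gb), so this is third inversion.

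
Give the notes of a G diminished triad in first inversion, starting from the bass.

G diminished is G–Bb–Db. First inversion puts the third (Bb) in the bass, with the remaining tones above: Bb, Db, G.

Bb, Db, G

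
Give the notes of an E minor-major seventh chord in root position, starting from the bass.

E minor-major seventh is E–G–B–D#. Root position puts the root (E) in the bass, with the remaining tones above: E, G, B, D#.

E, G, B, D#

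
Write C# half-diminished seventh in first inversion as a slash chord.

C#ø7/E

First inversion of C# half-diminished seventh has the third (E) in the bass. As a slash chord: C#ø7/E.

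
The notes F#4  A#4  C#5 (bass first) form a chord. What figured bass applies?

The notes F#, A#, C# stack in thirds as F#–A#–C# — an F# major triad. The bass F# is the root, so this is root position: figured 5/3.

5/3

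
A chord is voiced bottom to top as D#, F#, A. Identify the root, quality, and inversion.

The distinct note names are D#, F#, A. Stacked in thirds they read D#–F#–A, which is a diminished triad on D#.
With the root (D#) in the bass, the chord is in root position (figured bass 5/3).

D# diminished, root position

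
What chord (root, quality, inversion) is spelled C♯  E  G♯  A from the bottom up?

The distinct note names are C#, E, G#, A. Stacked in thirds they read A–C#–E–G#, which is a major seventh chord on A.
The lowest note is C#, the third of the chord, so this is first inversion (figured bass 6/5).

A major seventh, first inversion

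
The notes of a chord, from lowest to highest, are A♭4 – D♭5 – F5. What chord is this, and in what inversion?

Reducing to letter names: Ab, Db, F. These stack in thirds as Db–F–Ab — a Db major triad.
Ab is the fifth of Db major; fifth in the bass means second inversion (figured bass 6/4).

Db major, second inversion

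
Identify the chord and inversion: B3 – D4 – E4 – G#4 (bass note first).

The distinct note names are B, D, E, G#. Stacked in thirds they read E–G#–B–D, which is a dominant seventh chord on E.
The lowest note is B, the fifth of the chord, so this is second inversion (figured bass 4/3).

E dominant seventh, second inversion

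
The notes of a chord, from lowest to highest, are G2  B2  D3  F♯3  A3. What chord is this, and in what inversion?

G major ninth, root position

The pitch classes G, B, D, F#, A arrange in thirds as G–B–D–F#–A: a G major ninth chord.
The lowest note is G, the root of the chord, so this is root position.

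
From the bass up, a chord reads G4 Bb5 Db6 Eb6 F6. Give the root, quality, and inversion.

The pitch classes G, Bb, Db, Eb, F arrange in thirds as Eb–G–Bb–Db–F: an Eb dominant ninth chord.
G is the third of Eb dominant ninth; third in the bass means first inversion.

Eb dominant ninth, first inversion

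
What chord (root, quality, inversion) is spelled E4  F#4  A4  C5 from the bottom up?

F# half-diminished seventh, third inversion

Reducing to letter names: E, F#, A, C. These stack in thirds as F#–A–C–E — an F# half-diminished seventh chord.
With the seventh (E) in the bass, the chord is in third inversion (figured bass 4/2).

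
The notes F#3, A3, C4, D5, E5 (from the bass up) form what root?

Reordering F#, A, C, D, E into stacked thirds gives D–F#–A–C–E; the bottom of that stack, D, is the root.

D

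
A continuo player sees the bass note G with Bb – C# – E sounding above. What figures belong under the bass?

4/3

The notes G, Bb, C#, E stack in thirds as C#–E–G–Bb — a C# diminished seventh chord. The bass G is the fifth, so this is second inversion: figured 4/3.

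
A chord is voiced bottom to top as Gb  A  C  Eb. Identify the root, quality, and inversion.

A diminished seventh, third inversion

The distinct note names are Gb, A, C, Eb. Stacked in thirds they read A–C–Eb–Gb, which is a diminished seventh chord on A.
Gb is the seventh of A diminished seventh; seventh in the bass means third inversion (figured bass 4/2).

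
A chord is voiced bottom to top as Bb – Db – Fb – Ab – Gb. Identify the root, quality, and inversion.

Reducing to letter names: Bb, Db, Fb, Ab, Gb. These stack in thirds as Gb–Bb–Db–Fb–Ab — a Gb dominant ninth chord.
Bb is the third of Gb dominant ninth; third in the bass means first inversion.

Gb dominant ninth, first inversion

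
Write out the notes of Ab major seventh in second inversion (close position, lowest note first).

Eb, G, Ab, C

The chord tones are Ab–C–Eb–G. With the fifth (Eb) lowest for second inversion: Eb, G, Ab, C.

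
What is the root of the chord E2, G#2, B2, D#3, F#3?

Reordering E, G#, B, D#, F# into stacked thirds gives E–G#–B–D#–F#; the bottom of that stack, E, is the root.

E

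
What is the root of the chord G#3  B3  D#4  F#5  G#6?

G#

The distinct letter names are G#, B, D#, F#. Arranged as a stack of thirds they read G#–B–D#–F#, so G# is the root (a G# minor seventh chord).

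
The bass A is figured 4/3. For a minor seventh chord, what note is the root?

The figures 4/3 mean the fifth of the chord is in the bass. If A is the fifth of a minor seventh chord, the root is D (chord tones D–F–A–C).

D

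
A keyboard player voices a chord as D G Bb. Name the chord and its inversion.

G minor, second inversion

The pitch classes D, G, Bb arrange in thirds as G–Bb–D: a G minor triad.
With the fifth (D) in the bass, the chord is in second inversion (figured bass 6/4).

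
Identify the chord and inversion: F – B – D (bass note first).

B diminished, second inversion

The pitch classes F, B, D arrange in thirds as B–D–F: a B diminished triad.
F is the fifth of B diminished; fifth in the bass means second inversion (figured bass 6/4).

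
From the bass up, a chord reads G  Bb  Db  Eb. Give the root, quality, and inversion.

Eb dominant seventh, first inversion

Reducing to letter names: G, Bb, Db, Eb. These stack in thirds as Eb–G–Bb–Db — an Eb dominant seventh chord.
With the third (G) in the bass, the chord is in first inversion (figured bass 6/5).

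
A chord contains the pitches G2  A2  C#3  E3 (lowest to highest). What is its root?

A

The distinct letter names are G, A, C#, E. Arranged as a stack of thirds they read A–C#–E–G, so A is the root (an A dominant seventh chord).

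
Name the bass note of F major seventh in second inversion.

F major seventh is F–A–C–E. Second inversion places the fifth in the bass: C.

C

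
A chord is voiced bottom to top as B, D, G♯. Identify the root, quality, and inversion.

G# diminished, first inversion

Reducing to letter names: B, D, G#. These stack in thirds as G#–B–D — a G# diminished triad.
The lowest note is B, the third of the chord, so this is first inversion (figured bass 6).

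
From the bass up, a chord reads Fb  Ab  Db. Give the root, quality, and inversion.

Db minor, first inversion

The distinct note names are Fb, Ab, Db. Stacked in thirds they read Db–Fb–Ab, which is a minor triad on Db.
With the third (Fb) in the bass, the chord is in first inversion (figured bass 6).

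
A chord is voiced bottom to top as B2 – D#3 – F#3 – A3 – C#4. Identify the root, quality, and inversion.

Reducing to letter names: B, D#, F#, A, C#. These stack in thirds as B–D#–F#–A–C# — a B dominant ninth chord.
B is the root of B dominant ninth; root in the bass means root position.

B dominant ninth, root position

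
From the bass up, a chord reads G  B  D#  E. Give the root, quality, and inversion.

E minor-major seventh, first inversion

The distinct note names are G, B, D#, E. Stacked in thirds they read E–G–B–D#, which is a minor-major seventh chord on E.
G is the third of E minor-major seventh; third in the bass means first inversion (figured bass 6/5).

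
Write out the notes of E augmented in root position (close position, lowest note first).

E, G#, B#

E augmented is E–G#–B#. Root position puts the root (E) in the bass, with the remaining tones above: E, G#, B#.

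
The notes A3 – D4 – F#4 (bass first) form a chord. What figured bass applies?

6/4

The notes A, D, F# stack in thirds as D–F#–A — a D major triad. The bass A is the fifth, so this is second inversion: figured 6/4.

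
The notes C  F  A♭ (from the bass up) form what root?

The distinct letter names are C, F, Ab. Arranged as a stack of thirds they read F–Ab–C, so F is the root (an F minor triad).

F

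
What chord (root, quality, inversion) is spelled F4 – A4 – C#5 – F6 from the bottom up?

F augmented, root position

Reducing to letter names: F, A, C#. These stack in thirds as F–A–C# — an F augmented triad.
F is the root of F augmented; root in the bass means root position (figured bass 5/3).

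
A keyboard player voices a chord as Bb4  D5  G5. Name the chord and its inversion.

G minor, first inversion

The pitch classes Bb, D, G arrange in thirds as G–Bb–D: a G minor triad.
Bb is the third of G minor; third in the bass means first inversion (figured bass 6).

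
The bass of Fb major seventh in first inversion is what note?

Ab

In first inversion the third is lowest. For Fb major seventh (Fb–Ab–Cb–Eb) that is Ab.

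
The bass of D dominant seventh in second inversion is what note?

The fifth of D dominant seventh (D–F#–A–C) is A; that is the bass in second inversion.

A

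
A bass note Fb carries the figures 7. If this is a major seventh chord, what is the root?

Fb

The figures 7 mean the root of the chord is in the bass. If Fb is the root of a major seventh chord, the root is Fb (chord tones Fb–Ab–Cb–Eb).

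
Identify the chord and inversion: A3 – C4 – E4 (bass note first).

A minor, root position

The distinct note names are A, C, E. Stacked in thirds they read A–C–E, which is a minor triad on A.
With the root (A) in the bass, the chord is in root position (figured bass 5/3).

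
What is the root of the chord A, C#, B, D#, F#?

B

Reordering A, C#, B, D#, F# into stacked thirds gives B–D#–F#–A–C#; the bottom of that stack, B, is the root.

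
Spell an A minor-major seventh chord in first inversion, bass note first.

Spelling A minor-major seventh: A–C–E–G#. In first inversion the third is bass, giving C, E, G#, A from the bottom.

C, E, G#, A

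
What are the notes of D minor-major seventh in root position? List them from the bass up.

D, F, A, C#

The chord tones are D–F–A–C#. With the root (D) lowest for root position: D, F, A, C#.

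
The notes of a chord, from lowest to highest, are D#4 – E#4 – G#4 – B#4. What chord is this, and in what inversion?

E# minor seventh, third inversion

The distinct note names are D#, E#, G#, B#. Stacked in thirds they read E#–G#–B#–D#, which is a minor seventh chord on E#.
With the seventh (D#) in the bass, the chord is in third inversion (figured bass 4/2).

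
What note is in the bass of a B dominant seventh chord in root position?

In root position the root is lowest. For B dominant seventh (B–D#–F#–A) that is B.

B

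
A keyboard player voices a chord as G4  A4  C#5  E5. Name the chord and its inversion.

A dominant seventh, third inversion

The pitch classes G, A, C#, E arrange in thirds as A–C#–E–G: an A dominant seventh chord.
G is the seventh of A dominant seventh; seventh in the bass means third inversion (figured bass 4/2).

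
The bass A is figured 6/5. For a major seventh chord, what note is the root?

The figures 6/5 mean the third of the chord is in the bass. If A is the third of a major seventh chord, the root is F (chord tones F–A–C–E).

F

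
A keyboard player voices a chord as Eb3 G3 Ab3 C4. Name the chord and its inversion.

Ab major seventh, second inversion

The distinct note names are Eb, G, Ab, C. Stacked in thirds they read Ab–C–Eb–G, which is a major seventh chord on Ab.
The lowest note is Eb, the fifth of the chord, so this is second inversion (figured bass 4/3).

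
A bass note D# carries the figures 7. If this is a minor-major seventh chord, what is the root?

The figures 7 mean the root of the chord is in the bass. If D# is the root of a minor-major seventh chord, the root is D# (chord tones D#–F#–A#–C##).

D#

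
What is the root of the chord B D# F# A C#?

Reordering B, D#, F#, A, C# into stacked thirds gives B–D#–F#–A–C#; the bottom of that stack, B, is the root.

B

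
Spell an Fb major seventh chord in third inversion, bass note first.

Fb major seventh is Fb–Ab–Cb–Eb. Third inversion puts the seventh (Eb) in the bass, with the remaining tones above: Eb, Fb, Ab, Cb.

Eb, Fb, Ab, Cb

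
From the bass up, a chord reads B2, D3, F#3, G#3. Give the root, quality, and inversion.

G# half-diminished seventh, first inversion

The pitch classes B, D, F#, G# arrange in thirds as G#–B–D–F#: a G# half-diminished seventh chord.
With the third (B) in the bass, the chord is in first inversion (figured bass 6/5).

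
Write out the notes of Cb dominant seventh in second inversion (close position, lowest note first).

Gb, Bbb, Cb, Eb

Spelling Cb dominant seventh: Cb–Eb–Gb–Bbb. In second inversion the fifth is bass, giving Gb, Bbb, Cb, Eb from the bottom.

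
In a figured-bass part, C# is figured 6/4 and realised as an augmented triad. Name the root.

F

The figures 6/4 mean the fifth of the chord is in the bass. If C# is the fifth of an augmented triad, the root is F (chord tones F–A–C#).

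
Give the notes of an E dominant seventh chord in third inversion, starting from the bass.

D, E, G#, B

E dominant seventh is E–G#–B–D. Third inversion puts the seventh (D) in the bass, with the remaining tones above: D, E, G#, B.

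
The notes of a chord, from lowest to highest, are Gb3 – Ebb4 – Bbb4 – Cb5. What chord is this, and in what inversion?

The distinct note names are Gb, Ebb, Bbb, Cb. Stacked in thirds they read Cb–Ebb–Gb–Bbb, which is a minor seventh chord on Cb.
Gb is the fifth of Cb minor seventh; fifth in the bass means second inversion (figured bass 4/3).

Cb minor seventh, second inversion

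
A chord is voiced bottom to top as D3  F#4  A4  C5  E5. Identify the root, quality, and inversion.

The pitch classes D, F#, A, C, E arrange in thirds as D–F#–A–C–E: a D dominant ninth chord.
With the root (D) in the bass, the chord is in root position.

D dominant ninth, root position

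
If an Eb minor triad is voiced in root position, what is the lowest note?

The root of Eb minor (Eb–Gb–Bb) is Eb; that is the bass in root position.

Eb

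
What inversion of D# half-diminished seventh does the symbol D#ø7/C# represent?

third inversion

D#ø7/C# means D# half-diminished seventh with C# in the bass. C# is the seventh of D# half-diminished seventh (D#–F#–A–C#), so this is third inversion.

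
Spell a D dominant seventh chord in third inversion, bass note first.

Spelling D dominant seventh: D–F#–A–C. In third inversion the seventh is bass, giving C, D, F#, A from the bottom.

C, D, F#, A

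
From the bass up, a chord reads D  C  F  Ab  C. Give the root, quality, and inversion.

D half-diminished seventh, root position

Reducing to letter names: D, C, F, Ab. These stack in thirds as D–F–Ab–C — a D half-diminished seventh chord.
D is the root of D half-diminished seventh; root in the bass means root position (figured bass 7).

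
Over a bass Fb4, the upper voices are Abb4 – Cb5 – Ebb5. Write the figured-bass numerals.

The notes Fb, Abb, Cb, Ebb stack in thirds as Fb–Abb–Cb–Ebb — an Fb minor seventh chord. The bass Fb is the root, so this is root position: figured 7.

7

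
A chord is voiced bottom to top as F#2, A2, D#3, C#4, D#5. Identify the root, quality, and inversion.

D# half-diminished seventh, first inversion

Reducing to letter names: F#, A, D#, C#. These stack in thirds as D#–F#–A–C# — a D# half-diminished seventh chord.
F# is the third of D# half-diminished seventh; third in the bass means first inversion (figured bass 6/5).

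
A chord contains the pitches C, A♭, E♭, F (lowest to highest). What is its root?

Reordering C, Ab, Eb, F into stacked thirds gives F–Ab–C–Eb; the bottom of that stack, F, is the root.

F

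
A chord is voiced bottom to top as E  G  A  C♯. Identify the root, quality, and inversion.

Reducing to letter names: E, G, A, C#. These stack in thirds as A–C#–E–G — an A dominant seventh chord.
The lowest note is E, the fifth of the chord, so this is second inversion (figured bass 4/3).

A dominant seventh, second inversion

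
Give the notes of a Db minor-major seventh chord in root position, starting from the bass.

Db minor-major seventh is Db–Fb–Ab–C. Root position puts the root (Db) in the bass, with the remaining tones above: Db, Fb, Ab, C.

Db, Fb, Ab, C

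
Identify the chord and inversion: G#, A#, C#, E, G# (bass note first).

The pitch classes G#, A#, C#, E arrange in thirds as A#–C#–E–G#: an A# half-diminished seventh chord.
G# is the seventh of A# half-diminished seventh; seventh in the bass means third inversion (figured bass 4/2).

A# half-diminished seventh, third inversion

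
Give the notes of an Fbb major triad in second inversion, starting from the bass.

Cbb, Fbb, Abb

The chord tones are Fbb–Abb–Cbb. With the fifth (Cbb) lowest for second inversion: Cbb, Fbb, Abb.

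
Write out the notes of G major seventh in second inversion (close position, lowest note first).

G major seventh is G–B–D–F#. Second inversion puts the fifth (D) in the bass, with the remaining tones above: D, F#, G, B.

D, F#, G, B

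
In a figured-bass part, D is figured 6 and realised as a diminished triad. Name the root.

B

The figures 6 mean the third of the chord is in the bass. If D is the third of a diminished triad, the root is B (chord tones B–D–F).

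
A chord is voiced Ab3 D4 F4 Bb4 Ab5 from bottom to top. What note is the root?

Ab, D, F, Bb are the tones of a Bb dominant seventh chord (Bb–D–F–Ab), making Bb the root.

Bb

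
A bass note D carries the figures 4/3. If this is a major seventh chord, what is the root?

The figures 4/3 mean the fifth of the chord is in the bass. If D is the fifth of a major seventh chord, the root is G (chord tones G–B–D–F#).

G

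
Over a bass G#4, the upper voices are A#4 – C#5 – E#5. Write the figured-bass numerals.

The notes G#, A#, C#, E# stack in thirds as A#–C#–E#–G# — an A# minor seventh chord. The bass G# is the seventh, so this is third inversion: figured 4/2.

4/2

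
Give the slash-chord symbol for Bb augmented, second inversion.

Bbaug/F#

Second inversion of Bb augmented has the fifth (F#) in the bass. As a slash chord: Bbaug/F#.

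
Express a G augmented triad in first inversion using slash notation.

First inversion of G augmented has the third (B) in the bass. As a slash chord: Gaug/B.

Gaug/B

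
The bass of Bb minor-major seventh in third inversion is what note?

Bb minor-major seventh is Bb–Db–F–A. Third inversion places the seventh in the bass: A.

A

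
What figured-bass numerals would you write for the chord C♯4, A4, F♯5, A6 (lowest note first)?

The notes C#, A, F# stack in thirds as F#–A–C# — an F# minor triad. The bass C# is the fifth, so this is second inversion: figured 6/4.

6/4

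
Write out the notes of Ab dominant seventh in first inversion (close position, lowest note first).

Ab dominant seventh is Ab–C–Eb–Gb. First inversion puts the third (C) in the bass, with the remaining tones above: C, Eb, Gb, Ab.

C, Eb, Gb, Ab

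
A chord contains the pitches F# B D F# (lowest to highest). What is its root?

B

The distinct letter names are F#, B, D. Arranged as a stack of thirds they read B–D–F#, so B is the root (a B minor triad).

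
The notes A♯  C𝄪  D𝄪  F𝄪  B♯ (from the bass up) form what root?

A#, C##, D##, F##, B# are the tones of a B# dominant ninth chord (B#–D##–F##–A#–C##), making B# the root.

B#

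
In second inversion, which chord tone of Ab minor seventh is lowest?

Eb

The fifth of Ab minor seventh (Ab–Cb–Eb–Gb) is Eb; that is the bass in second inversion.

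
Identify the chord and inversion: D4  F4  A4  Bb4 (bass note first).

Bb major seventh, first inversion

The pitch classes D, F, A, Bb arrange in thirds as Bb–D–F–A: a Bb major seventh chord.
D is the third of Bb major seventh; third in the bass means first inversion (figured bass 6/5).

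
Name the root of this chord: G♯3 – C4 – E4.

The distinct letter names are G#, C, E. Arranged as a stack of thirds they read C–E–G#, so C is the root (a C augmented triad).

C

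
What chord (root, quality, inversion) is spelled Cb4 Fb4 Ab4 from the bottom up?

Fb major, second inversion

The pitch classes Cb, Fb, Ab arrange in thirds as Fb–Ab–Cb: an Fb major triad.
With the fifth (Cb) in the bass, the chord is in second inversion (figured bass 6/4).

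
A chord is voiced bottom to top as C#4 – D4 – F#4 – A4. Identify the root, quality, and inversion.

D major seventh, third inversion

Reducing to letter names: C#, D, F#, A. These stack in thirds as D–F#–A–C# — a D major seventh chord.
With the seventh (C#) in the bass, the chord is in third inversion (figured bass 4/2).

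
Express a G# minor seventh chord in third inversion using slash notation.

G#m7/F#

Third inversion of G# minor seventh has the seventh (F#) in the bass. As a slash chord: G#m7/F#.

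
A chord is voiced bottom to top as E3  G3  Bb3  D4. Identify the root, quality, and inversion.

The pitch classes E, G, Bb, D arrange in thirds as E–G–Bb–D: an E half-diminished seventh chord.
E is the root of E half-diminished seventh; root in the bass means root position (figured bass 7).

E half-diminished seventh, root position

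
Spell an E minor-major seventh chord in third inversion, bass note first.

E minor-major seventh is E–G–B–D#. Third inversion puts the seventh (D#) in the bass, with the remaining tones above: D#, E, G, B.

D#, E, G, B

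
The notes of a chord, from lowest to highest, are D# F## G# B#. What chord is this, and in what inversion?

The distinct note names are D#, F##, G#, B#. Stacked in thirds they read G#–B#–D#–F##, which is a major seventh chord on G#.
The lowest note is D#, the fifth of the chord, so this is second inversion (figured bass 4/3).

G# major seventh, second inversion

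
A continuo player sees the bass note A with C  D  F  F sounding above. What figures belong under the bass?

The notes A, C, D, F stack in thirds as D–F–A–C — a D minor seventh chord. The bass A is the fifth, so this is second inversion: figured 4/3.

4/3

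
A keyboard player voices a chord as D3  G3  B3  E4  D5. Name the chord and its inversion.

The distinct note names are D, G, B, E. Stacked in thirds they read E–G–B–D, which is a minor seventh chord on E.
With the seventh (D) in the bass, the chord is in third inversion (figured bass 4/2).

E minor seventh, third inversion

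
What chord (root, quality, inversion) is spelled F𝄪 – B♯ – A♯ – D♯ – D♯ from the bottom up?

B# minor seventh, second inversion

The distinct note names are F##, B#, A#, D#. Stacked in thirds they read B#–D#–F##–A#, which is a minor seventh chord on B#.
With the fifth (F##) in the bass, the chord is in second inversion (figured bass 4/3).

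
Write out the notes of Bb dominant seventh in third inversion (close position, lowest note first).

Spelling Bb dominant seventh: Bb–D–F–Ab. In third inversion the seventh is bass, giving Ab, Bb, D, F from the bottom.

Ab, Bb, D, F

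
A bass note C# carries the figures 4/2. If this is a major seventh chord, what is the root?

The figures 4/2 mean the seventh of the chord is in the bass. If C# is the seventh of a major seventh chord, the root is D (chord tones D–F#–A–C#).

D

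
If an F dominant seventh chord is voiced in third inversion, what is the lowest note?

Eb

The seventh of F dominant seventh (F–A–C–Eb) is Eb; that is the bass in third inversion.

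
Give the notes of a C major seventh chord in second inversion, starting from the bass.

G, B, C, E

C major seventh is C–E–G–B. Second inversion puts the fifth (G) in the bass, with the remaining tones above: G, B, C, E.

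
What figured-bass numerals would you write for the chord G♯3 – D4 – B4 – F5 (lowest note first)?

7

The notes G#, D, B, F stack in thirds as G#–B–D–F — a G# diminished seventh chord. The bass G# is the root, so this is root position: figured 7.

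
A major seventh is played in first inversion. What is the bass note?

In first inversion the third is lowest. For A major seventh (A–C#–E–G#) that is C#.

C#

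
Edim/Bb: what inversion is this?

Edim/Bb means E diminished with Bb in the bass. Bb is the fifth of E diminished (E–G–Bb), so this is second inversion.

second inversion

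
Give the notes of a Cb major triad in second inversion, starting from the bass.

Gb, Cb, Eb

The chord tones are Cb–Eb–Gb. With the fifth (Gb) lowest for second inversion: Gb, Cb, Eb.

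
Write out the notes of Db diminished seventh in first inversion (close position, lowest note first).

Fb, Abb, Cbb, Db

The chord tones are Db–Fb–Abb–Cbb. With the third (Fb) lowest for first inversion: Fb, Abb, Cbb, Db.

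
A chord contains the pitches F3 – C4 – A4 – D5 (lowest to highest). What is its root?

Reordering F, C, A, D into stacked thirds gives D–F–A–C; the bottom of that stack, D, is the root.

D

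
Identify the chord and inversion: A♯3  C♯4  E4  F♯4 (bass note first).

The distinct note names are A#, C#, E, F#. Stacked in thirds they read F#–A#–C#–E, which is a dominant seventh chord on F#.
A# is the third of F# dominant seventh; third in the bass means first inversion (figured bass 6/5).

F# dominant seventh, first inversion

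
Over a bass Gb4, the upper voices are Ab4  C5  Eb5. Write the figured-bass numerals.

4/2

The notes Gb, Ab, C, Eb stack in thirds as Ab–C–Eb–Gb — an Ab dominant seventh chord. The bass Gb is the seventh, so this is third inversion: figured 4/2.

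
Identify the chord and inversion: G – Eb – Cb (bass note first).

Cb augmented, second inversion

The distinct note names are G, Eb, Cb. Stacked in thirds they read Cb–Eb–G, which is an augmented triad on Cb.
G is the fifth of Cb augmented; fifth in the bass means second inversion (figured bass 6/4).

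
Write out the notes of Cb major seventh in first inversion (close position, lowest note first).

Cb major seventh is Cb–Eb–Gb–Bb. First inversion puts the third (Eb) in the bass, with the remaining tones above: Eb, Gb, Bb, Cb.

Eb, Gb, Bb, Cb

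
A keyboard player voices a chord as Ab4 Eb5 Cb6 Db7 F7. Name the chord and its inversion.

Reducing to letter names: Ab, Eb, Cb, Db, F. These stack in thirds as Db–F–Ab–Cb–Eb — a Db dominant ninth chord.
With the fifth (Ab) in the bass, the chord is in second inversion.

Db dominant ninth, second inversion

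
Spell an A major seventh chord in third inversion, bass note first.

Spelling A major seventh: A–C#–E–G#. In third inversion the seventh is bass, giving G#, A, C#, E from the bottom.

G#, A, C#, E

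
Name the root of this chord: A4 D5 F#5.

The distinct letter names are A, D, F#. Arranged as a stack of thirds they read D–F#–A, so D is the root (a D major triad).

D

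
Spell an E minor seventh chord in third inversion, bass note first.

D, E, G, B

Spelling E minor seventh: E–G–B–D. In third inversion the seventh is bass, giving D, E, G, B from the bottom.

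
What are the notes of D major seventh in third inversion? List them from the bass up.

C#, D, F#, A

The chord tones are D–F#–A–C#. With the seventh (C#) lowest for third inversion: C#, D, F#, A.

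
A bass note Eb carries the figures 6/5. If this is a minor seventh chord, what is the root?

The figures 6/5 mean the third of the chord is in the bass. If Eb is the third of a minor seventh chord, the root is C (chord tones C–Eb–G–Bb).

C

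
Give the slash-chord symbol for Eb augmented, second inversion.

Ebaug/B

Second inversion of Eb augmented has the fifth (B) in the bass. As a slash chord: Ebaug/B.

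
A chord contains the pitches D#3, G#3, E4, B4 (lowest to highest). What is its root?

D#, G#, E, B are the tones of an E major seventh chord (E–G#–B–D#), making E the root.

E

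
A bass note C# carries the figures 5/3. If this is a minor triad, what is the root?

The figures 5/3 mean the root of the chord is in the bass. If C# is the root of a minor triad, the root is C# (chord tones C#–E–G#).

C#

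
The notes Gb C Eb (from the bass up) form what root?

Reordering Gb, C, Eb into stacked thirds gives C–Eb–Gb; the bottom of that stack, C, is the root.

C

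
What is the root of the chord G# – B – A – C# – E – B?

A

G#, B, A, C#, E are the tones of an A major ninth chord (A–C#–E–G#–B), making A the root.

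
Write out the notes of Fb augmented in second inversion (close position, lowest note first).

C, Fb, Ab

Fb augmented is Fb–Ab–C. Second inversion puts the fifth (C) in the bass, with the remaining tones above: C, Fb, Ab.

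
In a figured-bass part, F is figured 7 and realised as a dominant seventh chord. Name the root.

The figures 7 mean the root of the chord is in the bass. If F is the root of a dominant seventh chord, the root is F (chord tones F–A–C–Eb).

F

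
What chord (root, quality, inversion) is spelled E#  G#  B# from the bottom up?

E# minor, root position

The distinct note names are E#, G#, B#. Stacked in thirds they read E#–G#–B#, which is a minor triad on E#.
With the root (E#) in the bass, the chord is in root position (figured bass 5/3).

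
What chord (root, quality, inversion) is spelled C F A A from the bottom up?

F major, second inversion

The pitch classes C, F, A arrange in thirds as F–A–C: an F major triad.
The lowest note is C, the fifth of the chord, so this is second inversion (figured bass 6/4).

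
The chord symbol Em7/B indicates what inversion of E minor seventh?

second inversion

Em7/B means E minor seventh with B in the bass. B is the fifth of E minor seventh (E–G–B–D), so this is second inversion.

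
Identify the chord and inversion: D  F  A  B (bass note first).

Reducing to letter names: D, F, A, B. These stack in thirds as B–D–F–A — a B half-diminished seventh chord.
With the third (D) in the bass, the chord is in first inversion (figured bass 6/5).

B half-diminished seventh, first inversion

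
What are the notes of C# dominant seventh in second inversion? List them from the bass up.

G#, B, C#, E#

The chord tones are C#–E#–G#–B. With the fifth (G#) lowest for second inversion: G#, B, C#, E#.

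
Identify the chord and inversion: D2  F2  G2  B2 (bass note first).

G dominant seventh, second inversion

Reducing to letter names: D, F, G, B. These stack in thirds as G–B–D–F — a G dominant seventh chord.
The lowest note is D, the fifth of the chord, so this is second inversion (figured bass 4/3).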